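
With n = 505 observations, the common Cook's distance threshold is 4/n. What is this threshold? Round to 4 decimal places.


The threshold is 4/n.
4/505 = 0.0079.

0.0079


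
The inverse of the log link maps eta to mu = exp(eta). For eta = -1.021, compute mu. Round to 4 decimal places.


Apply the inverse link:
mu = e^-1.021 = 0.3602.

0.3602


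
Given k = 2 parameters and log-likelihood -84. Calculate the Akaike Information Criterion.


Compute:
2k = 2*2 = 4.
-2*loglik = -2*(-84) = 168.
AIC = 4 + 168 = 172.

172


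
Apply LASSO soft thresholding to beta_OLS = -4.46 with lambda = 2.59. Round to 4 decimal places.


Absolute value: |-4.46| = 4.46.
Compare to lambda = 2.59.
Since |beta| > lambda, coefficient = sign(beta)*(|beta| - lambda) = -1.8700.

-1.8700


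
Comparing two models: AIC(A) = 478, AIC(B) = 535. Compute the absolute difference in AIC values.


Compute |478 - 535| = 57.
Model A has the smaller AIC.

57


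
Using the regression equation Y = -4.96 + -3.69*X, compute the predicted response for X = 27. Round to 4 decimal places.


Plug X = 27 into Y = -4.96 + -3.69*X:
Y = -4.96 + -99.6300 = -104.5900.

-104.5900


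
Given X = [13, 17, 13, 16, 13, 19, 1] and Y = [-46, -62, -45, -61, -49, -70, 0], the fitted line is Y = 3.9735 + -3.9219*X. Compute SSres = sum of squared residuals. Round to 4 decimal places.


Compute predicted values, then residuals = yi - yhat_i.
Residuals: [1.0112, 0.6988, 2.0112, -2.2231, -1.9888, 0.5426, -0.0516].
SSres = sum(residual^2) = 14.7503.

14.7503


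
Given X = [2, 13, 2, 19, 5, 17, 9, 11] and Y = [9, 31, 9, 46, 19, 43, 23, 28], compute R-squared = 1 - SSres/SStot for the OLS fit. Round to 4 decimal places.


After computing the OLS fit (b0=5.2044, b1=2.1329):
SSres = 18.8177, SStot = 1354.0000.
R^2 = 1 - 18.8177/1354.0000 = 0.9861.

0.9861


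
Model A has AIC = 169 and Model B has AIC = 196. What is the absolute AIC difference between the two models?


Absolute difference = |169 - 196| = 27.
The model with lower AIC (A) is preferred.

27


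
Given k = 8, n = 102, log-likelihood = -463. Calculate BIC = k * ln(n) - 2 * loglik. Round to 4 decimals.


Compute k*ln(n) = 8*ln(102) = 8*4.624973 = 36.999784.
Then -2*loglik = 926.
BIC = 36.999784 + 926 = 962.999784, which rounds to 962.9998.

962.9998


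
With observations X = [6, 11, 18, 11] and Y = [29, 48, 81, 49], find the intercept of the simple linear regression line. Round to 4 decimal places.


Compute b1 = 4.3630 from the OLS formula.
With xbar = 11.5000 and ybar = 51.7500, the intercept is:
b0 = 51.7500 - 4.3630 * 11.5000 = 1.5753.

1.5753


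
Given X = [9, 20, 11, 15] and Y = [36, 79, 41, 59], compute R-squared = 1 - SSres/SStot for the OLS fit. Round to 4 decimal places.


The fitted line is Y = -1.3958 + 4.0106*X.
SSres = 4.7420, SStot = 1142.7500.
R^2 = 1 - SSres/SStot = 0.9959.

0.9959


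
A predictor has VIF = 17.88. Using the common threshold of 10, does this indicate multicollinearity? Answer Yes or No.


Check: VIF = 17.88 vs threshold = 10.
Since 17.88 >= 10, the answer is Yes.

Yes


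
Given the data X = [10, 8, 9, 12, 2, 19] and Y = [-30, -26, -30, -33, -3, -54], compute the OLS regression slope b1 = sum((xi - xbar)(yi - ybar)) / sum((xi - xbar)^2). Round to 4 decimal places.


First compute the means: xbar = 10.0000, ybar = -29.3333.
Then S_xx = sum((xi - xbar)^2) = 154.0000.
S_xy = sum((xi - xbar)(yi - ybar)) = -446.0000.
b1 = S_xy / S_xx = -446.0000 / 154.0000 = -2.8961.

-2.8961


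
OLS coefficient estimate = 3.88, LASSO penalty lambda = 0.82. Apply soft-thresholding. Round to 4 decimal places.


|beta_OLS| = 3.88.
lambda = 0.82.
Since |beta| > lambda, coefficient = sign(beta)*(|beta| - lambda) = 3.0600.
Result = 3.0600.

3.0600


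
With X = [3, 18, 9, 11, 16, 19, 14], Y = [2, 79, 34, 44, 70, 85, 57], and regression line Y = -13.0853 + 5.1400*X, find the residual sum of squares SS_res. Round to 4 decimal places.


Predicted values from Y = -13.0853 + 5.1400*X.
Residuals: [-0.3347, -0.4347, 0.8253, 0.5453, 0.8453, 0.4253, -1.8747].
SSres = 5.6894.

5.6894


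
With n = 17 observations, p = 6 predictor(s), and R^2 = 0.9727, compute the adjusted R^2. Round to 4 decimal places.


Adjusted R^2 = 1 - (1 - R^2) * (n-1)/(n-p-1).
(1 - R^2) = 0.0273.
(n-1)/(n-p-1) = 16/10.
(1 - R^2) * (n-1) = 0.0273 * 16 = 0.4368.
Divide by (n-p-1): 0.4368 / 10 = 0.0437.
Adj R^2 = 1 - 0.0437 = 0.9563.

0.9563


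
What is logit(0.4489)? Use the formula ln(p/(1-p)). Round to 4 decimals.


Compute the odds: 0.4489/0.5511 = 0.8146.
Take the natural log: ln(0.8146) = -0.2051.

-0.2051


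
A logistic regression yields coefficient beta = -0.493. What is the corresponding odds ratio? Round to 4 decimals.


The odds ratio is computed as:
OR = e^(-0.493) = 0.6108.

0.6108


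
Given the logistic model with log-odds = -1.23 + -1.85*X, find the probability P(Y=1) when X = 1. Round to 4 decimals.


Compute z = -1.23 + (-1.85)(1) = -3.0800.
exp(-z) = 21.7584.
P = 1/(1 + 21.7584) = 0.0439.

0.0439


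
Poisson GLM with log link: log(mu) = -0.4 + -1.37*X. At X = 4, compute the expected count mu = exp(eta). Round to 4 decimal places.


Linear predictor: eta = -0.4 + (-1.37)(4) = -5.8800.
Expected count: mu = exp(-5.8800) = 0.0028.

0.0028


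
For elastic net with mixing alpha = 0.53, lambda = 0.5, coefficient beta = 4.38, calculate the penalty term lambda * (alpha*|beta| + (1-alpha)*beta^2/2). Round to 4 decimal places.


L1 component = 0.53 * |4.38| = 2.3214.
L2 component = 0.47 * 4.38^2 / 2 = 4.5083.
Penalty = 0.5 * (2.3214 + 4.5083) = 0.5 * 6.8297 = 3.4149.

3.4149


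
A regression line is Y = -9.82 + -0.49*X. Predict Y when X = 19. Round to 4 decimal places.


Plug X = 19 into Y = -9.82 + -0.49*X:
Y = -9.82 + -9.3100 = -19.1300.

-19.1300


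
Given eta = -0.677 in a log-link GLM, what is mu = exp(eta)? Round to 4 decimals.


The inverse log link gives:
mu = exp(-0.677) = 0.5081.

0.5081


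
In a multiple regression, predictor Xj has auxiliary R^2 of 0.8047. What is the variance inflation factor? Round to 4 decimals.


Denominator: 1 - 0.8047 = 0.1953.
VIF = 1 / 0.1953 = 5.1203.

5.1203


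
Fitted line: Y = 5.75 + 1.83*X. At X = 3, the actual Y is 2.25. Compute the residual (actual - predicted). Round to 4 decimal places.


Predicted = 5.75 + 1.83 * 3 = 11.2400.
Residual = 2.25 - 11.2400 = -8.9900.

-8.9900


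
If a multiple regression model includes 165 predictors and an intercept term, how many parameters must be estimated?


Each predictor gets one coefficient, plus one intercept.
Total parameters = 165 + 1 = 166.

166


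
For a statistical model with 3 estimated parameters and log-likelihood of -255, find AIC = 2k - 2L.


AIC = 2k - 2*loglik = 2(3) - 2(-255).
= 6 + 510 = 516.

516


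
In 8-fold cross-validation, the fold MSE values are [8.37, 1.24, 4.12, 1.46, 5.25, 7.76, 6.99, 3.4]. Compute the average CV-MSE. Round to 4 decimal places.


Add all fold MSEs: 38.5900.
Divide by k = 8: 38.5900/8 = 4.8238.

4.8238


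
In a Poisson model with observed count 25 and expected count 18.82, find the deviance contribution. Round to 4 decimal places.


y/mu = 25/18.82 = 1.328374 (approx.), and ln(25/18.82) = 0.283956.
y * ln(y/mu) = 25 * 0.283956 = 7.098900.
y - mu = 6.18.
D = 2 * (7.098900 - 6.18) = 1.837800, which rounds to 1.8378.

1.8378


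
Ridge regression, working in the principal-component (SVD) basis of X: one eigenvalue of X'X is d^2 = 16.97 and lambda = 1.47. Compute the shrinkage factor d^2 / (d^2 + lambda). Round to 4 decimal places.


d^2 + lambda = 16.97 + 1.47 = 18.4400.
Shrinkage factor = 16.97/18.4400 = 0.9203.

0.9203


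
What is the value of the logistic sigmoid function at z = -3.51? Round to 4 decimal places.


First, exp(3.5100) = 33.4483.
Then sigma(z) = 1/(1 + 33.4483) = 0.0290.

0.0290


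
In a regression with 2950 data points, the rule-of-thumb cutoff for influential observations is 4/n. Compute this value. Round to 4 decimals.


The threshold is 4/n.
4/2950 = 0.0014.

0.0014


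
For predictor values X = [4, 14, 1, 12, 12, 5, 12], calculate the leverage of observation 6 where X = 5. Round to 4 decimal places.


Mean of X: xbar = 8.5714.
SXX = 155.7143.
For X = 5: h = 1/7 + (5 - 8.5714)^2/155.7143 = 0.2248.

0.2248


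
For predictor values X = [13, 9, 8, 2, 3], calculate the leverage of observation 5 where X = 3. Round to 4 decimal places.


n = 5, xbar = 7.0000.
SXX = sum((xi - xbar)^2) = 82.0000.
h = 1/5 + (3 - 7.0000)^2 / 82.0000 = 0.3951.

0.3951


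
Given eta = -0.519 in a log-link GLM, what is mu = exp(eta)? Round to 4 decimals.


The inverse log link gives:
mu = exp(-0.519) = 0.5951.

0.5951


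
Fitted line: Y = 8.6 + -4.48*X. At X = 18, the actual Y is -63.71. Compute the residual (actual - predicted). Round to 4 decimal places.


Predicted = 8.6 + -4.48 * 18 = -72.0400.
Residual = -63.71 - -72.0400 = 8.3300.

8.3300


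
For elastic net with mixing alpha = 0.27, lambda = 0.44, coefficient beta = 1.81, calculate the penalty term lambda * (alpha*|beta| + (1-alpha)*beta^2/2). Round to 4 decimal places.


L1 component = 0.27 * |1.81| = 0.4887.
L2 component = 0.73 * 1.81^2 / 2 = 1.1958.
Penalty = 0.44 * (0.4887 + 1.1958) = 0.44 * 1.6845 = 0.7412.

0.7412


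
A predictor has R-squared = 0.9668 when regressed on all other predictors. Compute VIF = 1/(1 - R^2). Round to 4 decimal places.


Denominator: 1 - 0.9668 = 0.0332.
VIF = 1 / 0.0332 = 30.1205.

30.1205


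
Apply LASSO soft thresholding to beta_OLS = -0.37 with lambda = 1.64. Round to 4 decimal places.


Check: |-0.37| = 0.37 vs lambda = 1.64.
Since |beta| <= lambda, the coefficient is set to 0.
Soft-thresholded coefficient = 0.0000.

0.0000


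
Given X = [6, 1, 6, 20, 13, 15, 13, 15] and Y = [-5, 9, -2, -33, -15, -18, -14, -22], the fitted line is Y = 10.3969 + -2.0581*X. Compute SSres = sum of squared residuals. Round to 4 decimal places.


Predicted values from Y = 10.3969 + -2.0581*X.
Residuals: [-3.0483, 0.6612, -0.0483, -2.2349, 1.3584, 2.4746, 2.3584, -1.5254].
SSres = 30.5842.

30.5842


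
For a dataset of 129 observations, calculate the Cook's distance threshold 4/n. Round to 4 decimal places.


The threshold is 4/n.
4/129 = 0.0310.

0.0310


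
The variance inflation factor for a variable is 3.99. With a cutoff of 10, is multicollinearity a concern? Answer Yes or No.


Compare VIF = 3.99 to the threshold of 10.
3.99 < 10, so the answer is No.

No


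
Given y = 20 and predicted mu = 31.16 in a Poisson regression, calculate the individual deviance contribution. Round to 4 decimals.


First: ln(20/31.16) = -0.443403.
Then: 20 * -0.443403 = -8.868060.
y - mu = 20 - 31.16 = -11.16.
D = 2(-8.868060 - -11.16) = 4.583880, which rounds to 4.5839.

4.5839


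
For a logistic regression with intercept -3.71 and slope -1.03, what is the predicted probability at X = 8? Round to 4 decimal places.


Linear predictor: z = -3.71 + -1.03 * 8 = -11.9500.
P = 1/(1 + exp(11.9500)) = 1/(1 + 154817.1466) = 0.0000.

0.0000


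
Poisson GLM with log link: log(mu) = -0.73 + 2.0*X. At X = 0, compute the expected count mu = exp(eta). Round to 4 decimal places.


eta = -0.73 + 2.0 * 0 = -0.7300.
mu = exp(-0.7300) = 0.4819.

0.4819


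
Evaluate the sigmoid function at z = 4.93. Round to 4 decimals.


Compute exp(-4.9300) = 0.0072.
Sigmoid = 1 / (1 + 0.0072) = 1 / 1.0072 = 0.9928.

0.9928


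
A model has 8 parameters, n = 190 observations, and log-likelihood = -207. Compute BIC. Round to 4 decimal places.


k * ln(n) = 8 * ln(190) = 8 * 5.247024 = 41.976192.
-2 * loglik = -2 * (-207) = 414.
BIC = 41.976192 + 414 = 455.976192, which rounds to 455.9762.

455.9762


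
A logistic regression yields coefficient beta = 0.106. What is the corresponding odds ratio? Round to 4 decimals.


exp(0.106) = 1.1118.
So the odds ratio is 1.1118.

1.1118


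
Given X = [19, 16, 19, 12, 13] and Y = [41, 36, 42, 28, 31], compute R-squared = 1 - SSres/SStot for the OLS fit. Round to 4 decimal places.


Fit the OLS line: b0 = 6.2150, b1 = 1.8598.
SSres = 1.1589.
SStot = 149.2000.
R^2 = 1 - 1.1589/149.2000 = 0.9922.

0.9922


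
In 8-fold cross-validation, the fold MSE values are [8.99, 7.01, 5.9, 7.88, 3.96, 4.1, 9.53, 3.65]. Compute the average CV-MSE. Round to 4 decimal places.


Sum of fold MSEs = 51.0200.
Average = 51.0200 / 8 = 6.3775.

6.3775


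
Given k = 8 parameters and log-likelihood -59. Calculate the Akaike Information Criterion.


AIC = 2k - 2*loglik = 2(8) - 2(-59).
= 16 + 118 = 134.

134


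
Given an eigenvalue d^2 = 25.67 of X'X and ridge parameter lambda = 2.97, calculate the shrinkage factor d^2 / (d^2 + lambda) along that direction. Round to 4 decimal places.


Denominator = d^2 + lambda = 25.67 + 2.97 = 28.6400.
Shrinkage = 25.67 / 28.6400 = 0.8963.

0.8963


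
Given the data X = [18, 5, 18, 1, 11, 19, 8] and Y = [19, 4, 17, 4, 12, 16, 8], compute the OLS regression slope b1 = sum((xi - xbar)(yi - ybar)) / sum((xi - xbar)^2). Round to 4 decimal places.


The sample means are xbar = 11.4286 and ybar = 11.4286.
Compute S_xx = 305.7143 and S_xy = 257.7143.
Slope b1 = S_xy / S_xx = 257.7143 / 305.7143 = 0.8430.

0.8430


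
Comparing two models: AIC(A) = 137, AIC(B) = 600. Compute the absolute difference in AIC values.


Absolute difference = |137 - 600| = 463.
The model with lower AIC (A) is preferred.

463


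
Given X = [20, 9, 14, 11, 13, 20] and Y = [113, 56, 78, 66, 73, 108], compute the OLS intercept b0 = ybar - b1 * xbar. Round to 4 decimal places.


Compute b1 = 5.0047 from the OLS formula.
With xbar = 14.5000 and ybar = 82.3333, the intercept is:
b0 = 82.3333 - 5.0047 * 14.5000 = 9.7646.

9.7646


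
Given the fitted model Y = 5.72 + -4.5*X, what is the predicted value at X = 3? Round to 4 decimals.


Substitute X = 3 into the equation:
Y = 5.72 + -4.5 * 3 = 5.72 + -13.5000 = -7.7800.

-7.7800


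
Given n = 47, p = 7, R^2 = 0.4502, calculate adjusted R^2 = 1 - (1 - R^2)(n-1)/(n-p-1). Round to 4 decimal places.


Plug in: Adj R^2 = 1 - (1 - 0.4502) * 46/39.
= 1 - 0.5498 * 46/39
= 1 - 25.2908 / 39
= 1 - 0.6485 = 0.3515.

0.3515


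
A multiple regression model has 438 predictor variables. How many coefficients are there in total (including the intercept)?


Total coefficients = number of predictors + 1 (for the intercept).
= 438 + 1 = 439.

439


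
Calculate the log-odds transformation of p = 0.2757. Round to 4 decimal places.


Compute the odds: 0.2757/0.7243 = 0.3806.
Take the natural log: ln(0.3806) = -0.9659.

-0.9659


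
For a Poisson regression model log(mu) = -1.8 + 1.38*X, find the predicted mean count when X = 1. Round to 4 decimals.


Linear predictor: eta = -1.8 + (1.38)(1) = -0.4200.
Expected count: mu = exp(-0.4200) = 0.6570.

0.6570


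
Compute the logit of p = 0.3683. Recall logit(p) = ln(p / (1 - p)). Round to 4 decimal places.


The odds are p/(1-p) = 0.3683 / 0.6317 = 0.5830.
logit(p) = ln(0.5830) = -0.5395.

-0.5395


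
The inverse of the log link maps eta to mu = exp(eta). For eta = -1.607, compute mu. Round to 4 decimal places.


mu = exp(eta) = exp(-1.607).
= 0.2005.

0.2005


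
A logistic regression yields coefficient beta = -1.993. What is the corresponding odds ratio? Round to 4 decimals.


The odds ratio is computed as:
OR = e^(-1.993) = 0.1363.

0.1363


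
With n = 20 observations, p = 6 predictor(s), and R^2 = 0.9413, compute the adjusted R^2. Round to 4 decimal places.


Using the formula:
(1 - 0.9413) = 0.0587.
Multiply by 19/13: 0.0587 * 19 = 1.1153, then 1.1153 / 13 = 0.0858.
Adj R^2 = 1 - 0.0858 = 0.9142.

0.9142


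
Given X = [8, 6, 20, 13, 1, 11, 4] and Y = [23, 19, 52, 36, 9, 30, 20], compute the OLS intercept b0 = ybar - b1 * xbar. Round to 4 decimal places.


The slope is b1 = 2.1833.
Sample means are xbar = 9.0000 and ybar = 27.0000.
Intercept: b0 = 27.0000 - (2.1833)(9.0000) = 7.3500.

7.3500


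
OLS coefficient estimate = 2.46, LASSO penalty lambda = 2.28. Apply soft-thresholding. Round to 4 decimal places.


|beta_OLS| = 2.46.
lambda = 2.28.
Since |beta| > lambda, coefficient = sign(beta)*(|beta| - lambda) = 0.1800.
Result = 0.1800.

0.1800


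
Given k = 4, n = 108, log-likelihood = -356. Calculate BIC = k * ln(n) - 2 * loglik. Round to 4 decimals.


ln(108) = 4.682131.
k * ln(n) = 4 * 4.682131 = 18.728524.
-2L = 712.
BIC = 18.728524 + 712 = 730.728524, which rounds to 730.7285.

730.7285


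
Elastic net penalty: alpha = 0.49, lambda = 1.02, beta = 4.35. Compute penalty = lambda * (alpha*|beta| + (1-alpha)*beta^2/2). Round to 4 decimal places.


Compute:
L1 = 0.49 * 4.35 = 2.1315.
L2 = 0.51 * 4.35^2 / 2 = 4.8252.
Penalty = 1.02 * (2.1315 + 4.8252) = 7.0959.

7.0959


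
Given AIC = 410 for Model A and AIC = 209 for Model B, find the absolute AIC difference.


Absolute difference = |410 - 209| = 201.
The model with lower AIC (B) is preferred.

201


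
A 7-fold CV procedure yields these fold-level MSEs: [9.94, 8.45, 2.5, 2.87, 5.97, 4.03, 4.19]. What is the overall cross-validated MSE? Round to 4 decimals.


Add all fold MSEs: 37.9500.
Divide by k = 7: 37.9500/7 = 5.4214.

5.4214


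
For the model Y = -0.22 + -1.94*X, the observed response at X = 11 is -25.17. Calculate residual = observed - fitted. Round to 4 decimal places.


Predicted = -0.22 + -1.94 * 11 = -21.5600.
Residual = -25.17 - -21.5600 = -3.6100.

-3.6100


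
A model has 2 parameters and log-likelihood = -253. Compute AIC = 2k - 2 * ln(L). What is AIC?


AIC = 2*2 - 2*(-253).
= 4 + 506 = 510.

510


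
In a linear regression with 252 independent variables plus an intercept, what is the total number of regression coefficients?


Total coefficients = number of predictors + 1 (for the intercept).
= 252 + 1 = 253.

253


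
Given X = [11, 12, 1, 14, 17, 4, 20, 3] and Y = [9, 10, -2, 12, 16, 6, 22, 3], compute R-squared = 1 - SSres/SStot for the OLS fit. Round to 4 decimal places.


After computing the OLS fit (b0=-1.2235, b1=1.0462):
SSres = 24.7839, SStot = 392.0000.
R^2 = 1 - 24.7839/392.0000 = 0.9368.

0.9368


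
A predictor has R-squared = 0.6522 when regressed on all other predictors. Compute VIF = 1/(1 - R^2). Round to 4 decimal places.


Denominator: 1 - 0.6522 = 0.3478.
VIF = 1 / 0.3478 = 2.8752.

2.8752


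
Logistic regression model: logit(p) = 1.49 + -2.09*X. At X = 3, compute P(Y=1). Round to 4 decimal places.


z = 1.49 + -2.09 * 3 = -4.7800.
Sigmoid: P = 1 / (1 + exp(4.7800)) = 0.0083.

0.0083


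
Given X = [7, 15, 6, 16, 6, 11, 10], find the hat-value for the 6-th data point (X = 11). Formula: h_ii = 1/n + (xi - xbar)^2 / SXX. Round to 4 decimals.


n = 7, xbar = 10.1429.
SXX = sum((xi - xbar)^2) = 102.8571.
h = 1/7 + (11 - 10.1429)^2 / 102.8571 = 0.1500.

0.1500


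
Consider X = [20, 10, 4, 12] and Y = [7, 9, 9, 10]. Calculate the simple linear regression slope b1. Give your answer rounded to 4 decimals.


First compute the means: xbar = 11.5000, ybar = 8.7500.
Then S_xx = sum((xi - xbar)^2) = 131.0000.
S_xy = sum((xi - xbar)(yi - ybar)) = -16.5000.
b1 = S_xy / S_xx = -16.5000 / 131.0000 = -0.1260.

-0.1260


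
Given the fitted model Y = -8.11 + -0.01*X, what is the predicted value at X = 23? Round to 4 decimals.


Plug X = 23 into Y = -8.11 + -0.01*X:
Y = -8.11 + -0.2300 = -8.3400.

-8.3400


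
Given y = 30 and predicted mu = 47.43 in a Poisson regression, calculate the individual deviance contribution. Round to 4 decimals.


y/mu = 30/47.43 = 0.632511 (approx.), and ln(30/47.43) = -0.458058.
y * ln(y/mu) = 30 * -0.458058 = -13.741740.
y - mu = -17.43.
D = 2 * (-13.741740 - -17.43) = 7.376520, which rounds to 7.3765.

7.3765


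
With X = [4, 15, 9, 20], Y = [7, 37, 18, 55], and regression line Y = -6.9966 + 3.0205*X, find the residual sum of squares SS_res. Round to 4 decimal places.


Predicted values from Y = -6.9966 + 3.0205*X.
Residuals: [1.9146, -1.3109, -2.1879, 1.5866].
SSres = 12.6884.

12.6884


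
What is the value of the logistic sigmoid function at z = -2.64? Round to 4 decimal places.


exp(2.6400) = 14.0132.
1 + exp(-z) = 15.0132.
sigmoid = 1/15.0132 = 0.0666.

0.0666


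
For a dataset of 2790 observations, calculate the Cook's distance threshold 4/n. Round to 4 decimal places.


Cook's distance cutoff = 4/n = 4/2790.
= 0.0014.

0.0014


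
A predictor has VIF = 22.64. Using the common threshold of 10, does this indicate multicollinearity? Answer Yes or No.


The threshold is 10.
VIF = 22.64 is >= 10.
Multicollinearity indication: Yes.

Yes


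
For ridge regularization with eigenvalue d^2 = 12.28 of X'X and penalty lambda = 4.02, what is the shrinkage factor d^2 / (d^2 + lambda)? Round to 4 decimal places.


Compute the denominator: 12.28 + 4.02 = 16.3000.
Shrinkage factor = 12.28 / 16.3000 = 0.7534.

0.7534


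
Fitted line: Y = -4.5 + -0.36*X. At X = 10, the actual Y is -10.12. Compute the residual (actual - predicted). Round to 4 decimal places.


Fitted value at X = 10 is yhat = -4.5 + -0.36*10 = -8.1000.
Residual = -10.12 - -8.1000 = -2.0200.

-2.0200


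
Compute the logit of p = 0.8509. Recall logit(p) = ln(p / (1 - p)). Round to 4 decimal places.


The odds are p/(1-p) = 0.8509 / 0.1491 = 5.7069.
logit(p) = ln(5.7069) = 1.7417.

1.7417


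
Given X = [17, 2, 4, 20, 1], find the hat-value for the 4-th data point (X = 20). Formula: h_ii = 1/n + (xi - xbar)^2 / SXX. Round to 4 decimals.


Mean of X: xbar = 8.8000.
SXX = 322.8000.
For X = 20: h = 1/5 + (20 - 8.8000)^2/322.8000 = 0.5886.

0.5886


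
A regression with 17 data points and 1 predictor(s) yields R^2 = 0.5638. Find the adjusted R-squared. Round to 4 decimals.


Plug in: Adj R^2 = 1 - (1 - 0.5638) * 16/15.
= 1 - 0.4362 * 16/15
= 1 - 6.9792 / 15
= 1 - 0.4653 = 0.5347.

0.5347


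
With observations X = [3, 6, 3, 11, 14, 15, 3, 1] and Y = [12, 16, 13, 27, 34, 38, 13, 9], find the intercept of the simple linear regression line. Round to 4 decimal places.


The slope is b1 = 2.0000.
Sample means are xbar = 7.0000 and ybar = 20.2500.
Intercept: b0 = 20.2500 - (2.0000)(7.0000) = 6.2500.

6.2500


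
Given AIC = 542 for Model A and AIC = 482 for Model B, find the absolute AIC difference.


|AIC_A - AIC_B| = |542 - 482| = 60.
Model B is preferred (lower AIC).

60


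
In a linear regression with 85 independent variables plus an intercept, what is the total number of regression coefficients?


Total coefficients = number of predictors + 1 (for the intercept).
= 85 + 1 = 86.

86


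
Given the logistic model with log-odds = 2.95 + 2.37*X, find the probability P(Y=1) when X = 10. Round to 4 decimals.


Linear predictor: z = 2.95 + 2.37 * 10 = 26.6500.
P = 1/(1 + exp(-26.6500)) = 1/(1 + 0.0000) = 1.0000.

1.0000


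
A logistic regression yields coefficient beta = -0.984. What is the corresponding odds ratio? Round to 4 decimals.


Odds ratio = exp(beta) = exp(-0.984).
= 0.3738.

0.3738


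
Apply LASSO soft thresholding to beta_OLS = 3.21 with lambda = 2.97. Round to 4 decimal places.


Absolute value: |3.21| = 3.21.
Compare to lambda = 2.97.
Since |beta| > lambda, coefficient = sign(beta)*(|beta| - lambda) = 0.2400.

0.2400


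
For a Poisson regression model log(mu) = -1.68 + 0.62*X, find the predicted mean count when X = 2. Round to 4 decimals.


Linear predictor: eta = -1.68 + (0.62)(2) = -0.4400.
Expected count: mu = exp(-0.4400) = 0.6440.

0.6440


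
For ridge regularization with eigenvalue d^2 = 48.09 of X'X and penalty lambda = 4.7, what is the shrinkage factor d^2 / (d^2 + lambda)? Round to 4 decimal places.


Compute the denominator: 48.09 + 4.7 = 52.7900.
Shrinkage factor = 48.09 / 52.7900 = 0.9110.

0.9110


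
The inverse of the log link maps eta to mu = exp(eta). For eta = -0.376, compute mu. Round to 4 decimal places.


Apply the inverse link:
mu = e^-0.376 = 0.6866.

0.6866


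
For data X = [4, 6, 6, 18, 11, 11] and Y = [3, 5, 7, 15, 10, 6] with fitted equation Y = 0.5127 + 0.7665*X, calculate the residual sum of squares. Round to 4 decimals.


Predicted values from Y = 0.5127 + 0.7665*X.
Residuals: [-0.5787, -0.1117, 1.8883, 0.6903, 1.0558, -2.9442].
SSres = 14.1726.

14.1726


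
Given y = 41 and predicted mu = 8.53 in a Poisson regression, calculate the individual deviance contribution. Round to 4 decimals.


First: ln(41/8.53) = 1.569983.
Then: 41 * 1.569983 = 64.369303.
y - mu = 41 - 8.53 = 32.47.
D = 2(64.369303 - 32.47) = 63.798606, which rounds to 63.7986.

63.7986


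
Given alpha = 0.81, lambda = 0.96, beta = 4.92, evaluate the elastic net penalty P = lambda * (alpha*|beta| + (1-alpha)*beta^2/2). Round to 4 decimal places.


L1 component = 0.81 * |4.92| = 3.9852.
L2 component = 0.19 * 4.92^2 / 2 = 2.2996.
Penalty = 0.96 * (3.9852 + 2.2996) = 0.96 * 6.2848 = 6.0334.

6.0334


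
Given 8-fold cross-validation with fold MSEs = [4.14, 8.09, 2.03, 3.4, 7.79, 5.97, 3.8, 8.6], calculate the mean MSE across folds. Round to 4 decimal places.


Add all fold MSEs: 43.8200.
Divide by k = 8: 43.8200/8 = 5.4775.

5.4775


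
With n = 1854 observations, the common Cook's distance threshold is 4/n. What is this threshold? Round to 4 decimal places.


Using the rule of thumb:
Threshold = 4 / 1854 = 0.0022.

0.0022


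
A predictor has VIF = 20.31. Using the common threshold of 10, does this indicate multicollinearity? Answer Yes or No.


Check: VIF = 20.31 vs threshold = 10.
Since 20.31 >= 10, the answer is Yes.

Yes


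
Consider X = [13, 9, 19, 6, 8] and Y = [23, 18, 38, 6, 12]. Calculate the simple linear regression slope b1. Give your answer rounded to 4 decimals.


First compute the means: xbar = 11.0000, ybar = 19.4000.
Then S_xx = sum((xi - xbar)^2) = 106.0000.
S_xy = sum((xi - xbar)(yi - ybar)) = 248.0000.
b1 = S_xy / S_xx = 248.0000 / 106.0000 = 2.3396.

2.3396


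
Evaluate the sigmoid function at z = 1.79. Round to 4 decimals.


Compute exp(-1.7900) = 0.1670.
Sigmoid = 1 / (1 + 0.1670) = 1 / 1.1670 = 0.8569.

0.8569


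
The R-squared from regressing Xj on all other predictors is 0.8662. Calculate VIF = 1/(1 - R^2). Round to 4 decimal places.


Using VIF = 1/(1 - R^2_j):
1 - 0.8662 = 0.1338.
VIF = 7.4738.

7.4738


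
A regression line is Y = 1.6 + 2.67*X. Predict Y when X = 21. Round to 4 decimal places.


Substitute X = 21 into the equation:
Y = 1.6 + 2.67 * 21 = 1.6 + 56.0700 = 57.6700.

57.6700


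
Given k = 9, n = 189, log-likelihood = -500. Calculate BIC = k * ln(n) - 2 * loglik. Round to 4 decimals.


Compute k*ln(n) = 9*ln(189) = 9*5.241747 = 47.175723.
Then -2*loglik = 1000.
BIC = 47.175723 + 1000 = 1047.175723, which rounds to 1047.1757.

1047.1757


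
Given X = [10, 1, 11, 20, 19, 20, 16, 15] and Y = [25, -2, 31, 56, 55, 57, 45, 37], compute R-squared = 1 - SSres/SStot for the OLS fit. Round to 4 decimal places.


Fit the OLS line: b0 = -5.1824, b1 = 3.0845.
SSres = 25.8885.
SStot = 2842.0000.
R^2 = 1 - 25.8885/2842.0000 = 0.9909.

0.9909


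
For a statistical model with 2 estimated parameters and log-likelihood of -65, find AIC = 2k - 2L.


AIC = 2*2 - 2*(-65).
= 4 + 130 = 134.

134


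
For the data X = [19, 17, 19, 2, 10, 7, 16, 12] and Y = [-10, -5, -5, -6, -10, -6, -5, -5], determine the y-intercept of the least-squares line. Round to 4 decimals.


First find the slope: b1 = -0.0038.
Means: xbar = 12.7500, ybar = -6.5000.
b0 = ybar - b1 * xbar = -6.5000 - -0.0038 * 12.7500 = -6.4516.

-6.4516


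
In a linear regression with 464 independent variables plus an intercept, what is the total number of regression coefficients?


Each predictor gets one coefficient, plus one intercept.
Total parameters = 464 + 1 = 465.

465


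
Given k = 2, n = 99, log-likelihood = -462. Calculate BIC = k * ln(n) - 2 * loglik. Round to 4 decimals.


ln(99) = 4.595120.
k * ln(n) = 2 * 4.595120 = 9.190240.
-2L = 924.
BIC = 9.190240 + 924 = 933.190240, which rounds to 933.1902.

933.1902


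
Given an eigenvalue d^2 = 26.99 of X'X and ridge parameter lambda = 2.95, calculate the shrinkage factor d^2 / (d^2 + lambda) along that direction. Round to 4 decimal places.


d^2 + lambda = 26.99 + 2.95 = 29.9400.
Shrinkage factor = 26.99/29.9400 = 0.9015.

0.9015


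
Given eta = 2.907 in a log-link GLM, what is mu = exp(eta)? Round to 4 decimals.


mu = exp(eta) = exp(2.907).
= 18.3018.

18.3018


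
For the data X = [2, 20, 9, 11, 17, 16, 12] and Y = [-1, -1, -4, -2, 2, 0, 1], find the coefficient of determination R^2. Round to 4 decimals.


After computing the OLS fit (b0=-2.3509, b1=0.1317):
SSres = 19.7226, SStot = 23.4286.
R^2 = 1 - 19.7226/23.4286 = 0.1582.

0.1582


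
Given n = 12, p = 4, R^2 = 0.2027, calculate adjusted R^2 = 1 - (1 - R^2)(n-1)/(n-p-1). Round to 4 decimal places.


Plug in: Adj R^2 = 1 - (1 - 0.2027) * 11/7.
= 1 - 0.7973 * 11/7
= 1 - 8.7703 / 7
= 1 - 1.2529 = -0.2529.

-0.2529


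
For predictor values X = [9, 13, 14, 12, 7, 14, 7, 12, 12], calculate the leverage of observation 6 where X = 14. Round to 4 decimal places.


n = 9, xbar = 11.1111.
SXX = sum((xi - xbar)^2) = 60.8889.
h = 1/9 + (14 - 11.1111)^2 / 60.8889 = 0.2482.

0.2482


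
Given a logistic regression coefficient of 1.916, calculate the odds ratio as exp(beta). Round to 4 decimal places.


Odds ratio = exp(beta) = exp(1.916).
= 6.7937.

6.7937


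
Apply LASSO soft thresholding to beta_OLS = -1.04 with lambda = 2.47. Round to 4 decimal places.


|beta_OLS| = 1.04.
lambda = 2.47.
Since |beta| <= lambda, the coefficient is set to 0.
Result = 0.0000.

0.0000


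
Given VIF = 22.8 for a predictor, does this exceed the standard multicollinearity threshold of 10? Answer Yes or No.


The threshold is 10.
VIF = 22.8 is >= 10.
Multicollinearity indication: Yes.

Yes


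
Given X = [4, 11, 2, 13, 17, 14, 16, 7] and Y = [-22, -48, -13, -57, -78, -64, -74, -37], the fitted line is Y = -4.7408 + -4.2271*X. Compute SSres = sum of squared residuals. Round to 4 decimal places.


Predicted values from Y = -4.7408 + -4.2271*X.
Residuals: [-0.3508, 3.2389, 0.1950, 2.6931, -1.3985, -0.0798, -1.6256, -2.6695].
SSres = 29.6353.

29.6353


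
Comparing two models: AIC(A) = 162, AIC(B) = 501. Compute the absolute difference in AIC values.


|AIC_A - AIC_B| = |162 - 501| = 339.
Model A is preferred (lower AIC).

339


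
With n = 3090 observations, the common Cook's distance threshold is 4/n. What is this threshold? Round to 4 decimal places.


Cook's distance cutoff = 4/n = 4/3090.
= 0.0013.

0.0013


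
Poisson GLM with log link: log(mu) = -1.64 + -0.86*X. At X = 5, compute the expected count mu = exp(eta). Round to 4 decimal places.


Compute eta = -1.64 + -0.86 * 5 = -5.9400.
Apply inverse link: mu = e^-5.9400 = 0.0026.

0.0026


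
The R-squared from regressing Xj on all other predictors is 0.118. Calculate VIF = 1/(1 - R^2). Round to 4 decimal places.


Using VIF = 1/(1 - R^2_j):
1 - 0.118 = 0.882.
VIF = 1.1338.

1.1338


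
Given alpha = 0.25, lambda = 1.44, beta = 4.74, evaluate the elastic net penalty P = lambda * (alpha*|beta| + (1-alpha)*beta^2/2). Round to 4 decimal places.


L1 component = 0.25 * |4.74| = 1.1850.
L2 component = 0.75 * 4.74^2 / 2 = 8.4254.
Penalty = 1.44 * (1.1850 + 8.4254) = 1.44 * 9.6104 = 13.8389.

13.8389


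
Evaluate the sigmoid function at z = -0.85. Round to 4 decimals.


First, exp(0.8500) = 2.3396.
Then sigma(z) = 1/(1 + 2.3396) = 0.2994.

0.2994


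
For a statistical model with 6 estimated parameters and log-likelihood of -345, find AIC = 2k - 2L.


AIC = 2*6 - 2*(-345).
= 12 + 690 = 702.

702


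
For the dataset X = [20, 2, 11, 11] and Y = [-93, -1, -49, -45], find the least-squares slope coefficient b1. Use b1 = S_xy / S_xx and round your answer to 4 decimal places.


First compute the means: xbar = 11.0000, ybar = -47.0000.
Then S_xx = sum((xi - xbar)^2) = 162.0000.
S_xy = sum((xi - xbar)(yi - ybar)) = -828.0000.
b1 = S_xy / S_xx = -828.0000 / 162.0000 = -5.1111.

-5.1111


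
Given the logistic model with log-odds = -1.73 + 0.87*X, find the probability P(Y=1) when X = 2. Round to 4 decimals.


Compute z = -1.73 + (0.87)(2) = 0.0100.
exp(-z) = 0.9900.
P = 1/(1 + 0.9900) = 0.5025.

0.5025


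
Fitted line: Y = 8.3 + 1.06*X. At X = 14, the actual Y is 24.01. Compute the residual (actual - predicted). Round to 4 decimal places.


Compute yhat = 8.3 + (1.06)(14) = 23.1400.
Residual = actual - predicted = 24.01 - 23.1400 = 0.8700.

0.8700


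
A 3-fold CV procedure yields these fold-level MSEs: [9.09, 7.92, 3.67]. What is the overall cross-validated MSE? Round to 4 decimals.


Sum of fold MSEs = 20.6800.
Average = 20.6800 / 3 = 6.8933.

6.8933


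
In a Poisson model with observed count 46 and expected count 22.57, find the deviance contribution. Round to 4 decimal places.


First: ln(46/22.57) = 0.712020.
Then: 46 * 0.712020 = 32.752920.
y - mu = 46 - 22.57 = 23.43.
D = 2(32.752920 - 23.43) = 18.645840, which rounds to 18.6458.

18.6458


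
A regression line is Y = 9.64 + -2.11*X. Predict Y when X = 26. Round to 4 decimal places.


Predicted value:
Y = 9.64 + (-2.11)(26) = 9.64 + -54.8600 = -45.2200.

-45.2200


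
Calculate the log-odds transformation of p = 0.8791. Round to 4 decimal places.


Compute the odds: 0.8791/0.1209 = 7.2713.
Take the natural log: ln(7.2713) = 1.9839.

1.9839


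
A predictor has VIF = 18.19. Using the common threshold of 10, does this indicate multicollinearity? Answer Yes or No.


Check: VIF = 18.19 vs threshold = 10.
Since 18.19 >= 10, the answer is Yes.

Yes


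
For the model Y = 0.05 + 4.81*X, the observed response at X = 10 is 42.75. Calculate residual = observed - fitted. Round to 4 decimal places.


Fitted value at X = 10 is yhat = 0.05 + 4.81*10 = 48.1500.
Residual = 42.75 - 48.1500 = -5.4000.

-5.4000


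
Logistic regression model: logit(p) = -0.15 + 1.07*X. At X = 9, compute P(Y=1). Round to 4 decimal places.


z = -0.15 + 1.07 * 9 = 9.4800.
Sigmoid: P = 1 / (1 + exp(-9.4800)) = 0.9999.

0.9999


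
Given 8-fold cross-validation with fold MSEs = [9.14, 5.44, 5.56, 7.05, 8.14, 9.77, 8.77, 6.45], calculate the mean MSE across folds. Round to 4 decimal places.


Sum of fold MSEs = 60.3200.
Average = 60.3200 / 8 = 7.5400.

7.5400


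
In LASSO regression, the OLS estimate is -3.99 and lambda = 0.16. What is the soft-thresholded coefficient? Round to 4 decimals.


Check: |-3.99| = 3.99 vs lambda = 0.16.
Since |beta| > lambda, coefficient = sign(beta)*(|beta| - lambda) = -3.8300.
Soft-thresholded coefficient = -3.8300.

-3.8300


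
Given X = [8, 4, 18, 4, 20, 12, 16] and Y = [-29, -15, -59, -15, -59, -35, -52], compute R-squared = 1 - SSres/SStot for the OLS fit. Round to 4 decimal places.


After computing the OLS fit (b0=-3.6938, b1=-2.9042):
SSres = 37.3326, SStot = 2225.4286.
R^2 = 1 - 37.3326/2225.4286 = 0.9832.

0.9832


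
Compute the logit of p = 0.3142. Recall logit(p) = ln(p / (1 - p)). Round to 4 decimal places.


The odds are p/(1-p) = 0.3142 / 0.6858 = 0.4582.
logit(p) = ln(0.4582) = -0.7806.

-0.7806


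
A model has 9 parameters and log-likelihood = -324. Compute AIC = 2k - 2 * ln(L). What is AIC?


AIC = 2*9 - 2*(-324).
= 18 + 648 = 666.

666


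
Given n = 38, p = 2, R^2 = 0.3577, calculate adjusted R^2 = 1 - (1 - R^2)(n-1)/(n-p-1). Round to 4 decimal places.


Adjusted R^2 = 1 - (1 - R^2) * (n-1)/(n-p-1).
(1 - R^2) = 0.6423.
(n-1)/(n-p-1) = 37/35.
(1 - R^2) * (n-1) = 0.6423 * 37 = 23.7651.
Divide by (n-p-1): 23.7651 / 35 = 0.6790.
Adj R^2 = 1 - 0.6790 = 0.3210.

0.3210


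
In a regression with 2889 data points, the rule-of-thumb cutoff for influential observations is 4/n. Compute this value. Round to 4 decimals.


Cook's distance cutoff = 4/n = 4/2889.
= 0.0014.

0.0014


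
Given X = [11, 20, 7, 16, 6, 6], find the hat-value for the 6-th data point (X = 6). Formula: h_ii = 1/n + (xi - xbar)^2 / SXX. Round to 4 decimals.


Mean of X: xbar = 11.0000.
SXX = 172.0000.
For X = 6: h = 1/6 + (6 - 11.0000)^2/172.0000 = 0.3120.

0.3120


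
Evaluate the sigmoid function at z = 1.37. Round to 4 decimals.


exp(-1.3700) = 0.2541.
1 + exp(-z) = 1.2541.
sigmoid = 1/1.2541 = 0.7974.

0.7974


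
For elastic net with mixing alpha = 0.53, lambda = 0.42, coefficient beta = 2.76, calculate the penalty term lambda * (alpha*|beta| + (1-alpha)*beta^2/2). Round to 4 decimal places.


Compute:
L1 = 0.53 * 2.76 = 1.4628.
L2 = 0.47 * 2.76^2 / 2 = 1.7901.
Penalty = 0.42 * (1.4628 + 1.7901) = 1.3662.

1.3662


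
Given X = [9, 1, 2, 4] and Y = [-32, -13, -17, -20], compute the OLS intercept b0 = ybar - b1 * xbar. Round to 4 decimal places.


Compute b1 = -2.2895 from the OLS formula.
With xbar = 4.0000 and ybar = -20.5000, the intercept is:
b0 = -20.5000 - -2.2895 * 4.0000 = -11.3421.

-11.3421


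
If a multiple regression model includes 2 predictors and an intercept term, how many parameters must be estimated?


Each predictor gets one coefficient, plus one intercept.
Total parameters = 2 + 1 = 3.

3


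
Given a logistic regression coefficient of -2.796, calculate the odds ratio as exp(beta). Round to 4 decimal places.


The odds ratio is computed as:
OR = e^(-2.796) = 0.0611.

0.0611


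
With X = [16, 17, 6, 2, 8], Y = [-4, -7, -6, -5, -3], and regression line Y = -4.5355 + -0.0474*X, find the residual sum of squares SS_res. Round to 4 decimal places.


Compute predicted values, then residuals = yi - yhat_i.
Residuals: [1.2939, -1.6587, -1.1801, -0.3697, 1.9147].
SSres = sum(residual^2) = 9.6209.

9.6209


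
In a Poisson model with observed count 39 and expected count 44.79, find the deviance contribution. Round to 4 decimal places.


y/mu = 39/44.79 = 0.870730 (approx.), and ln(39/44.79) = -0.138423.
y * ln(y/mu) = 39 * -0.138423 = -5.398497.
y - mu = -5.79.
D = 2 * (-5.398497 - -5.79) = 0.783006, which rounds to 0.7830.

0.7830


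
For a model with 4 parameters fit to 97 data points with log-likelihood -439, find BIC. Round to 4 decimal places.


k * ln(n) = 4 * ln(97) = 4 * 4.574711 = 18.298844.
-2 * loglik = -2 * (-439) = 878.
BIC = 18.298844 + 878 = 896.298844, which rounds to 896.2988.

896.2988


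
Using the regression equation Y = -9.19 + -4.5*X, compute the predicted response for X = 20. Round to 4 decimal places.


Plug X = 20 into Y = -9.19 + -4.5*X:
Y = -9.19 + -90.0000 = -99.1900.

-99.1900


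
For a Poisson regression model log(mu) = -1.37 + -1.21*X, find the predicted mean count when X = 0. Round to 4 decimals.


Linear predictor: eta = -1.37 + (-1.21)(0) = -1.3700.
Expected count: mu = exp(-1.3700) = 0.2541.

0.2541


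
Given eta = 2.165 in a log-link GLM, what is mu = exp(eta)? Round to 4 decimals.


mu = exp(eta) = exp(2.165).
= 8.7146.

8.7146


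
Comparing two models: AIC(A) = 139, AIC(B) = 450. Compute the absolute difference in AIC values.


Absolute difference = |139 - 450| = 311.
The model with lower AIC (A) is preferred.

311


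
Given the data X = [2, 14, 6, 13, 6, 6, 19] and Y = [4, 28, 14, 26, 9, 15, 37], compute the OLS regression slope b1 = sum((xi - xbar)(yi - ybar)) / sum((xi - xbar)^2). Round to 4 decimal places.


Calculate xbar = 9.4286, ybar = 19.0000.
S_xx = 215.7143, S_xy = 415.0000.
Using b1 = S_xy / S_xx = 415.0000 / 215.7143, we get b1 = 1.9238.

1.9238


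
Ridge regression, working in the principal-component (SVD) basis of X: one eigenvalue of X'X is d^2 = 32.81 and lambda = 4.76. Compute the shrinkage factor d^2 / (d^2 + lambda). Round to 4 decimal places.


Denominator = d^2 + lambda = 32.81 + 4.76 = 37.5700.
Shrinkage = 32.81 / 37.5700 = 0.8733.

0.8733
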